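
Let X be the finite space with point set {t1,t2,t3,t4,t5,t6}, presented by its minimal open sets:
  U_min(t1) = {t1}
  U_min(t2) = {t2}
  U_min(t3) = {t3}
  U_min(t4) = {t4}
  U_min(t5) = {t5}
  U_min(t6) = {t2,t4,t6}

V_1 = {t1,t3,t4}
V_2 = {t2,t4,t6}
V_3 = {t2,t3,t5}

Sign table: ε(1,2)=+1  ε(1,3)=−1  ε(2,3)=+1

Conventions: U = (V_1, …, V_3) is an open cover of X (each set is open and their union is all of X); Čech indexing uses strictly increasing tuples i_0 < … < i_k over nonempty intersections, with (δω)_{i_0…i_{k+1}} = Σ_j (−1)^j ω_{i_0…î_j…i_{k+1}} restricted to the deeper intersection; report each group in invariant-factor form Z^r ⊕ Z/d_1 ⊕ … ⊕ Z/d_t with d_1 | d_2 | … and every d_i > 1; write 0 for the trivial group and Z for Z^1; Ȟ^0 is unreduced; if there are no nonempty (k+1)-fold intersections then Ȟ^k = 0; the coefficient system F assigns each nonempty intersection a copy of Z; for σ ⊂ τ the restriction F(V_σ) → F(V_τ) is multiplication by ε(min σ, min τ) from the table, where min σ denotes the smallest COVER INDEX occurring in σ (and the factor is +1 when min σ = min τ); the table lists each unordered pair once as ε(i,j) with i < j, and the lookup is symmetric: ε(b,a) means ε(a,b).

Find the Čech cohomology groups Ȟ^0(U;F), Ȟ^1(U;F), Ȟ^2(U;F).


nonempty intersections:
  V12={t4} V13={t3} V23={t2}
C dims 3,3; δ0: rk 3, SNF 1^2·2
Ȟ^0: (3−3)−0=0 ⇒ 0
Ȟ^1: (3−0)−3=0 plus torsion [2] ⇒ Z/2
Ȟ^2: (0−0)−0=0 ⇒ 0

Ȟ^0 ≅ 0; Ȟ^1 ≅ Z/2; Ȟ^2 ≅ 0


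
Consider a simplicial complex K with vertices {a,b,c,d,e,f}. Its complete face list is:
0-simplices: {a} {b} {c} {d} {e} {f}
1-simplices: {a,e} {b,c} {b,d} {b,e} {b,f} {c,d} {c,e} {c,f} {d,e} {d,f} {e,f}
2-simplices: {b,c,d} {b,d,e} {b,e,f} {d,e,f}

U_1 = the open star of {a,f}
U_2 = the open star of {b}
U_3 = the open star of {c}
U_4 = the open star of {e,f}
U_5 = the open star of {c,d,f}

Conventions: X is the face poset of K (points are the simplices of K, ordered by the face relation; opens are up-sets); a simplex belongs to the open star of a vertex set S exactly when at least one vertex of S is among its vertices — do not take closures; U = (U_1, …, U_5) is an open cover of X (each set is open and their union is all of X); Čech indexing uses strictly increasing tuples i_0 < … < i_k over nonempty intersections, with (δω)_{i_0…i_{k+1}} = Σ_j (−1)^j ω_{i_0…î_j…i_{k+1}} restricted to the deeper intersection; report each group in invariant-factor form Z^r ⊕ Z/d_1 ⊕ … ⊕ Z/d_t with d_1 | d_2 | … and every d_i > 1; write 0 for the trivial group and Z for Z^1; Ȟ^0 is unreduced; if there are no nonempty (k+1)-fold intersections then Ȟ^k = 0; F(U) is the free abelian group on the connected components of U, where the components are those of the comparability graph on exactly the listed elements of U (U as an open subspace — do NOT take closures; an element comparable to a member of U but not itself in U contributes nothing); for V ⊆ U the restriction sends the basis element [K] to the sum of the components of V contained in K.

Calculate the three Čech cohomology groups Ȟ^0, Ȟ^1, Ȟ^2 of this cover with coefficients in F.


nerve of the cover:
  U1={{a},{f},{a,e},{b,f},{c,f},{d,f},{e,f},{b,e,f},{d,e,f}} U2={{b},{b,c},{b,d},{b,e},{b,f},{b,c,d},{b,d,e},{b,e,f}} U3={{c},{b,c},{c,d},{c,e},{c,f},{b,c,d}} U4={{e},{f},{a,e},{b,e},{b,f},{c,e},{c,f},{d,e},{d,f},{e,f},{b,d,e},{b,e,f},{d,e,f}} U5={{c},{d},{f},{b,c},{b,d},{b,f},{c,d},{c,e},{c,f},{d,e},{d,f},{e,f},{b,c,d},{b,d,e},{b,e,f},{d,e,f}}
  U12={{b,f},{b,e,f}} U13={{c,f}} U14={{f},{a,e},{b,f},{c,f},{d,f},{e,f},{b,e,f},{d,e,f}} U15={{f},{b,f},{c,f},{d,f},{e,f},{b,e,f},{d,e,f}} U23={{b,c},{b,c,d}} U24={{b,e},{b,f},{b,d,e},{b,e,f}} U25={{b,c},{b,d},{b,f},{b,c,d},{b,d,e},{b,e,f}} U34={{c,e},{c,f}} U35={{c},{b,c},{c,d},{c,e},{c,f},{b,c,d}} U45={{f},{b,f},{c,e},{c,f},{d,e},{d,f},{e,f},{b,d,e},{b,e,f},{d,e,f}}
  U124={{b,f},{b,e,f}} U125={{b,f},{b,e,f}} U134={{c,f}} U135={{c,f}} U145={{f},{b,f},{c,f},{d,f},{e,f},{b,e,f},{d,e,f}} U235={{b,c},{b,c,d}} U245={{b,f},{b,d,e},{b,e,f}} U345={{c,e},{c,f}}
  U1245={{b,f},{b,e,f}} U1345={{c,f}}
components per intersection:
  U1: {{a},{a,e}} {{f},{b,f},{c,f},{d,f},{e,f},{b,e,f},{d,e,f}}
  U2: {{b},{b,c},{b,d},{b,e},{b,f},{b,c,d},{b,d,e},{b,e,f}}
  U3: {{c},{b,c},{c,d},{c,e},{c,f},{b,c,d}}
  U4: {{e},{f},{a,e},{b,e},{b,f},{c,e},{c,f},{d,e},{d,f},{e,f},{b,d,e},{b,e,f},{d,e,f}}
  U5: {{c},{d},{f},{b,c},{b,d},{b,f},{c,d},{c,e},{c,f},{d,e},{d,f},{e,f},{b,c,d},{b,d,e},{b,e,f},{d,e,f}}
  U12: {{b,f},{b,e,f}}
  U13: {{c,f}}
  U14: {{f},{b,f},{c,f},{d,f},{e,f},{b,e,f},{d,e,f}} {{a,e}}
  U15: {{f},{b,f},{c,f},{d,f},{e,f},{b,e,f},{d,e,f}}
  U23: {{b,c},{b,c,d}}
  U24: {{b,e},{b,f},{b,d,e},{b,e,f}}
  U25: {{b,c},{b,d},{b,c,d},{b,d,e}} {{b,f},{b,e,f}}
  U34: {{c,e}} {{c,f}}
  U35: {{c},{b,c},{c,d},{c,e},{c,f},{b,c,d}}
  U45: {{f},{b,f},{c,f},{d,e},{d,f},{e,f},{b,d,e},{b,e,f},{d,e,f}} {{c,e}}
  U124: {{b,f},{b,e,f}}
  U125: {{b,f},{b,e,f}}
  U134: {{c,f}}
  U135: {{c,f}}
  U145: {{f},{b,f},{c,f},{d,f},{e,f},{b,e,f},{d,e,f}}
  U235: {{b,c},{b,c,d}}
  U245: {{b,f},{b,e,f}} {{b,d,e}}
  U345: {{c,e}} {{c,f}}
  U1245: {{b,f},{b,e,f}}
  U1345: {{c,f}}
C dims 6,14,10,2; δ0: rk 5, SNF 1^5; δ1: rk 8, SNF 1^8; δ2: rk 2, SNF 1^2
Ȟ^0 = (6 − 5) − 0 = 1, so Ȟ^0 ≅ Z
Ȟ^1 = (14 − 8) − 5 = 1, so Ȟ^1 ≅ Z
Ȟ^2 = (10 − 2) − 8 = 0, so Ȟ^2 ≅ 0

Ȟ^0 = Z; Ȟ^1 = Z; Ȟ^2 = 0


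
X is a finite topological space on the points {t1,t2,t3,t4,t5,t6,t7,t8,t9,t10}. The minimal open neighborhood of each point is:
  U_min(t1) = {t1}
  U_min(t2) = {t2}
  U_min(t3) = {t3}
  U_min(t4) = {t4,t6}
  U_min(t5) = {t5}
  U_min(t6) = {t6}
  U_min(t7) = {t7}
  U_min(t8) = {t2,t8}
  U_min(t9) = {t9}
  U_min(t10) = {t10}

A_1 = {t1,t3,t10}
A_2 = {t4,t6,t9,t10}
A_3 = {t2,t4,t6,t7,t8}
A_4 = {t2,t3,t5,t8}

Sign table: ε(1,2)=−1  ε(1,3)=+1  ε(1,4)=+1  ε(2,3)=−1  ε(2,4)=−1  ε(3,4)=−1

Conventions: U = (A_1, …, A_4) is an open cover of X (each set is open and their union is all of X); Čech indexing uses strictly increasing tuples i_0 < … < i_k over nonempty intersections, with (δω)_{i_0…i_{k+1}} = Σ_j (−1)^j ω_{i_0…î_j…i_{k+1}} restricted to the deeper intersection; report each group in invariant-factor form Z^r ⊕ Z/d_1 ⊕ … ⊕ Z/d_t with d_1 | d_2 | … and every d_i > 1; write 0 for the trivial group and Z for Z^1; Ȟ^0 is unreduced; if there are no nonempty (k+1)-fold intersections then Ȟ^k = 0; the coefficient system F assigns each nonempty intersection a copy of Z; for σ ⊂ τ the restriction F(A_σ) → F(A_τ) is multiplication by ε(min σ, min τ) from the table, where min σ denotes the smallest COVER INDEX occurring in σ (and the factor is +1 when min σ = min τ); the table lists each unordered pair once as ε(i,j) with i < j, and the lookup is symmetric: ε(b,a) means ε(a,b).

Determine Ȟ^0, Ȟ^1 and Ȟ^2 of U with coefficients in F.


Ȟ^0 = 0; Ȟ^1 = Z/2; Ȟ^2 = 0

intersection data:
  A12={t10} A14={t3} A23={t4,t6} A34={t2,t8}
C dims 4,4; δ0: rk 4, SNF 1^3·2
Ȟ^0 = (4 − 4) − 0 = 0, so Ȟ^0 ≅ 0
Ȟ^1 = (4 − 0) − 4 = 0 plus torsion [2], so Ȟ^1 ≅ Z/2
Ȟ^2 = (0 − 0) − 0 = 0, so Ȟ^2 ≅ 0


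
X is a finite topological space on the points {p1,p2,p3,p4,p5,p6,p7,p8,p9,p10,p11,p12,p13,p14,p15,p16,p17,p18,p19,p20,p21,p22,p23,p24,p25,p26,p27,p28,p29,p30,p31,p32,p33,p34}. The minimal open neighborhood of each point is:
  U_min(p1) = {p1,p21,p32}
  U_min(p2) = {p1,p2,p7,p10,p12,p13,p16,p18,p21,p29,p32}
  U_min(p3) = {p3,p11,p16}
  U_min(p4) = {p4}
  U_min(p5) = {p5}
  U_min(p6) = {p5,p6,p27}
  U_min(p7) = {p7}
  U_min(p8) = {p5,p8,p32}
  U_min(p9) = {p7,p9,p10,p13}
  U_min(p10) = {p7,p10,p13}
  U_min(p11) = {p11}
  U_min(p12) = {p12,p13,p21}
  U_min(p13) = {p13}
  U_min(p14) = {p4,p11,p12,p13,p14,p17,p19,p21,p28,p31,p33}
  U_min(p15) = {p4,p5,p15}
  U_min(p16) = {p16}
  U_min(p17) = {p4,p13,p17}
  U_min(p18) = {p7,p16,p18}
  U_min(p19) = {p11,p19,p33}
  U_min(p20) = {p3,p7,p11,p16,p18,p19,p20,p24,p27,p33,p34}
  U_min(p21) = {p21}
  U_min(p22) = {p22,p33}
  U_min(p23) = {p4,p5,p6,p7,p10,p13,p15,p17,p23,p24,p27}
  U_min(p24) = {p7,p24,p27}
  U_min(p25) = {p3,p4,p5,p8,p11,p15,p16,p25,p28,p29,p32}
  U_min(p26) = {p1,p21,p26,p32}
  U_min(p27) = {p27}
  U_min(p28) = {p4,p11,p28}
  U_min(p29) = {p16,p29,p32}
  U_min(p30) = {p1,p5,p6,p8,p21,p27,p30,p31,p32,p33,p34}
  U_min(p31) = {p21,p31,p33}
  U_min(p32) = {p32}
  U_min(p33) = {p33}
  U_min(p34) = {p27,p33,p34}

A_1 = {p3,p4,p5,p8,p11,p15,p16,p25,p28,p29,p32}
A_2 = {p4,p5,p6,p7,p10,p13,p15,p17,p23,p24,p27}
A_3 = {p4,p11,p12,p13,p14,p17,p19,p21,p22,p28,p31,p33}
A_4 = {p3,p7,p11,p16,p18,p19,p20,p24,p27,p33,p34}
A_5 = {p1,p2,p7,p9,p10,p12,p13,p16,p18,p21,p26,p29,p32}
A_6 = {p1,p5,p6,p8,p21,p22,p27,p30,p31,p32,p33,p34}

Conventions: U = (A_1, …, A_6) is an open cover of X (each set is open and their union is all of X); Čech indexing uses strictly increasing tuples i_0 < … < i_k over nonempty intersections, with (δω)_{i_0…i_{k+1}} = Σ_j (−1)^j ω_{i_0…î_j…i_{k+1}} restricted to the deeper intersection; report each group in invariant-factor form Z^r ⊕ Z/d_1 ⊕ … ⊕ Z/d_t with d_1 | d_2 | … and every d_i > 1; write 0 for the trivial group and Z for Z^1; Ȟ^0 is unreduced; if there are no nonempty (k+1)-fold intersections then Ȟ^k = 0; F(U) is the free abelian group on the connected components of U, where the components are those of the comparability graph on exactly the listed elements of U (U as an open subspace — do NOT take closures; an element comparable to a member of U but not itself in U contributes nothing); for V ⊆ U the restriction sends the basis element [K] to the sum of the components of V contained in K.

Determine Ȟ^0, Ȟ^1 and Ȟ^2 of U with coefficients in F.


nonempty intersections:
  A12={p4,p5,p15} A13={p4,p11,p28} A14={p3,p11,p16} A15={p16,p29,p32} A16={p5,p8,p32} A23={p4,p13,p17} A24={p7,p24,p27} A25={p7,p10,p13} A26={p5,p6,p27} A34={p11,p19,p33} A35={p12,p13,p21} A36={p21,p22,p31,p33} A45={p7,p16,p18} A46={p27,p33,p34} A56={p1,p21,p32}
  A123={p4} A126={p5} A134={p11} A145={p16} A156={p32} A235={p13} A245={p7} A246={p27} A346={p33} A356={p21}
components per intersection:
  A1: {p3,p4,p5,p8,p11,p15,p16,p25,p28,p29,p32}
  A2: {p4,p5,p6,p7,p10,p13,p15,p17,p23,p24,p27}
  A3: {p4,p11,p12,p13,p14,p17,p19,p21,p22,p28,p31,p33}
  A4: {p3,p7,p11,p16,p18,p19,p20,p24,p27,p33,p34}
  A5: {p1,p2,p7,p9,p10,p12,p13,p16,p18,p21,p26,p29,p32}
  A6: {p1,p5,p6,p8,p21,p22,p27,p30,p31,p32,p33,p34}
  A12: {p4,p5,p15}
  A13: {p4,p11,p28}
  A14: {p3,p11,p16}
  A15: {p16,p29,p32}
  A16: {p5,p8,p32}
  A23: {p4,p13,p17}
  A24: {p7,p24,p27}
  A25: {p7,p10,p13}
  A26: {p5,p6,p27}
  A34: {p11,p19,p33}
  A35: {p12,p13,p21}
  A36: {p21,p22,p31,p33}
  A45: {p7,p16,p18}
  A46: {p27,p33,p34}
  A56: {p1,p21,p32}
  A123: {p4}
  A126: {p5}
  A134: {p11}
  A145: {p16}
  A156: {p32}
  A235: {p13}
  A245: {p7}
  A246: {p27}
  A346: {p33}
  A356: {p21}
C dims 6,15,10; δ0: rk 5, SNF 1^5; δ1: rk 10, SNF 1^9·2
Ȟ^0: (6−5)−0=1 ⇒ Z
Ȟ^1: (15−10)−5=0 ⇒ 0
Ȟ^2: (10−0)−10=0 plus torsion [2] ⇒ Z/2

Ȟ^0(U;F) ≅ Z,  Ȟ^1(U;F) ≅ 0,  Ȟ^2(U;F) ≅ Z/2


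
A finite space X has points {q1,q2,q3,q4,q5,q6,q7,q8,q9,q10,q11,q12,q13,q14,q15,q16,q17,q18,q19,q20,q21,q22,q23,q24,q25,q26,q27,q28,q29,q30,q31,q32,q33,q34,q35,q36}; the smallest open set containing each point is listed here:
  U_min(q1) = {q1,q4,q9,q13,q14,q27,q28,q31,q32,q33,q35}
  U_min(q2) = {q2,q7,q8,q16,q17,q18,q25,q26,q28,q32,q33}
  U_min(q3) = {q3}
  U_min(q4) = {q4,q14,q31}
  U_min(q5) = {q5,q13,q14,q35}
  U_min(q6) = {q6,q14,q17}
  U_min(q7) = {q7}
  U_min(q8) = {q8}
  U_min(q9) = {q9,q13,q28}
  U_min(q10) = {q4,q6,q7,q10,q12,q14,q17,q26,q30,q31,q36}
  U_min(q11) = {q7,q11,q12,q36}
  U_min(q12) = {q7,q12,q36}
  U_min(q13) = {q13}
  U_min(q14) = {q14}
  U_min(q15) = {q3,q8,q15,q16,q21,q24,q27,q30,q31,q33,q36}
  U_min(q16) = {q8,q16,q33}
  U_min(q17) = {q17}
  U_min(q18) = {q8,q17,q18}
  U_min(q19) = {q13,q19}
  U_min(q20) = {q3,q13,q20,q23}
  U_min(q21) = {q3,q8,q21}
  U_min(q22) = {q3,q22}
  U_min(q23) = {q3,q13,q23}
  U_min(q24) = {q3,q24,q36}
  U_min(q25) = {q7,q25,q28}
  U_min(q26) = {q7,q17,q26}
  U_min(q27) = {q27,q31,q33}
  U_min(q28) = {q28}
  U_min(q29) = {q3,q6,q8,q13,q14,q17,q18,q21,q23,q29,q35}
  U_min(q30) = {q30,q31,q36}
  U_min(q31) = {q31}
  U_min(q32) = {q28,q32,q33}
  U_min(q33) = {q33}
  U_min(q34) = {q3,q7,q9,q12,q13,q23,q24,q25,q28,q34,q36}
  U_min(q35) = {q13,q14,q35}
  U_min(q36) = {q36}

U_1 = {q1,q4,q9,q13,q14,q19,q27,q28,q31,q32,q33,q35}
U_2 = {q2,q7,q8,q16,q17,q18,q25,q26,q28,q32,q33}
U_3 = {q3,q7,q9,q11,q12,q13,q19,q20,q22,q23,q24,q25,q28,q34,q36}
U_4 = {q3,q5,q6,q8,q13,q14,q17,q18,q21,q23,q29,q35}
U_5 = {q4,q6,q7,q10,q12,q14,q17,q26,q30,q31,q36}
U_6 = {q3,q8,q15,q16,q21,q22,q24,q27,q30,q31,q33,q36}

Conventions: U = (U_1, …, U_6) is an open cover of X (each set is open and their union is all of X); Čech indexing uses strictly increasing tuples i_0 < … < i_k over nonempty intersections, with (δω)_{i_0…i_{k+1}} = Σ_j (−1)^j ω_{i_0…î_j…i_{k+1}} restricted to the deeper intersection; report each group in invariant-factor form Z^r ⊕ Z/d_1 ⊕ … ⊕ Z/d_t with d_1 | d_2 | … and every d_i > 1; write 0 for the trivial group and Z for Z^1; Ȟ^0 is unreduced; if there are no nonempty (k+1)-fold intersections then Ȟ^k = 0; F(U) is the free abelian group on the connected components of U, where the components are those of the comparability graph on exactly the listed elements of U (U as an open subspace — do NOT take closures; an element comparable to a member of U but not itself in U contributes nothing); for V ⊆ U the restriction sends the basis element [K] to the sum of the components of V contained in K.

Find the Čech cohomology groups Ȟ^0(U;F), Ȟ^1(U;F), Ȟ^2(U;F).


cover nerve:
  U12={q28,q32,q33} U13={q9,q13,q19,q28} U14={q13,q14,q35} U15={q4,q14,q31} U16={q27,q31,q33} U23={q7,q25,q28} U24={q8,q17,q18} U25={q7,q17,q26} U26={q8,q16,q33} U34={q3,q13,q23} U35={q7,q12,q36} U36={q3,q22,q24,q36} U45={q6,q14,q17} U46={q3,q8,q21} U56={q30,q31,q36}
  U123={q28} U126={q33} U134={q13} U145={q14} U156={q31} U235={q7} U245={q17} U246={q8} U346={q3} U356={q36}
components per intersection:
  U1: {q1,q4,q9,q13,q14,q19,q27,q28,q31,q32,q33,q35}
  U2: {q2,q7,q8,q16,q17,q18,q25,q26,q28,q32,q33}
  U3: {q3,q7,q9,q11,q12,q13,q19,q20,q22,q23,q24,q25,q28,q34,q36}
  U4: {q3,q5,q6,q8,q13,q14,q17,q18,q21,q23,q29,q35}
  U5: {q4,q6,q7,q10,q12,q14,q17,q26,q30,q31,q36}
  U6: {q3,q8,q15,q16,q21,q22,q24,q27,q30,q31,q33,q36}
  U12: {q28,q32,q33}
  U13: {q9,q13,q19,q28}
  U14: {q13,q14,q35}
  U15: {q4,q14,q31}
  U16: {q27,q31,q33}
  U23: {q7,q25,q28}
  U24: {q8,q17,q18}
  U25: {q7,q17,q26}
  U26: {q8,q16,q33}
  U34: {q3,q13,q23}
  U35: {q7,q12,q36}
  U36: {q3,q22,q24,q36}
  U45: {q6,q14,q17}
  U46: {q3,q8,q21}
  U56: {q30,q31,q36}
  U123: {q28}
  U126: {q33}
  U134: {q13}
  U145: {q14}
  U156: {q31}
  U235: {q7}
  U245: {q17}
  U246: {q8}
  U346: {q3}
  U356: {q36}
C dims 6,15,10; δ0: rk 5, SNF 1^5; δ1: rk 10, SNF 1^9·2
Ȟ^0: (6−5)−0=1 ⇒ Z
Ȟ^1: (15−10)−5=0 ⇒ 0
Ȟ^2: (10−0)−10=0 plus torsion [2] ⇒ Z/2

Ȟ^0 = Z, Ȟ^1 = 0, Ȟ^2 = Z/2


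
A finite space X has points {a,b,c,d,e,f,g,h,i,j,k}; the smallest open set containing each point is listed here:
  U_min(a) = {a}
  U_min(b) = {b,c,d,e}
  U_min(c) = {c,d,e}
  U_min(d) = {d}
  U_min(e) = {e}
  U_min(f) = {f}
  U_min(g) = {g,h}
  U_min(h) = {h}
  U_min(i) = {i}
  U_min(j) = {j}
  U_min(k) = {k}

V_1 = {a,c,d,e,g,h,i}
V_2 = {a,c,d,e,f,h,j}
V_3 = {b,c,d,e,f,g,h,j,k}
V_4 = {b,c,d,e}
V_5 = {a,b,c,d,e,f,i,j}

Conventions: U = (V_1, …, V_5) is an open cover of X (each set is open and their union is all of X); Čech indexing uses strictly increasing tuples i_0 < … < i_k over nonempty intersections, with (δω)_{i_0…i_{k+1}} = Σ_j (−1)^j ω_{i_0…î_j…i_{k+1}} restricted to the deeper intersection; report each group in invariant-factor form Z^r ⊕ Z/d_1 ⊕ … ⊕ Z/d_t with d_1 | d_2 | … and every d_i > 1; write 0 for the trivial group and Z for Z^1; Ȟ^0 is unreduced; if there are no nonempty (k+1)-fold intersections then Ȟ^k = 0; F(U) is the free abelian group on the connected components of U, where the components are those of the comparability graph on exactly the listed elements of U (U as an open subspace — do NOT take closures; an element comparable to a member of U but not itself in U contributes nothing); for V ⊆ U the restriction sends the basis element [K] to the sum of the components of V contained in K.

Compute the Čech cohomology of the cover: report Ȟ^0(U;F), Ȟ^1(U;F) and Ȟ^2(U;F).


intersection data:
  V12={a,c,d,e,h} V13={c,d,e,g,h} V14={c,d,e} V15={a,c,d,e,i} V23={c,d,e,f,h,j} V24={c,d,e} V25={a,c,d,e,f,j} V34={b,c,d,e} V35={b,c,d,e,f,j} V45={b,c,d,e}
  V123={c,d,e,h} V124={c,d,e} V125={a,c,d,e} V134={c,d,e} V135={c,d,e} V145={c,d,e} V234={c,d,e} V235={c,d,e,f,j} V245={c,d,e} V345={b,c,d,e}
  V1234={c,d,e} V1235={c,d,e} V1245={c,d,e} V1345={c,d,e} V2345={c,d,e}
  V12345={c,d,e}
components per intersection:
  V1: {a} {c,d,e} {g,h} {i}
  V2: {a} {c,d,e} {f} {h} {j}
  V3: {b,c,d,e} {f} {g,h} {j} {k}
  V4: {b,c,d,e}
  V5: {a} {b,c,d,e} {f} {i} {j}
  V12: {a} {c,d,e} {h}
  V13: {c,d,e} {g,h}
  V14: {c,d,e}
  V15: {a} {c,d,e} {i}
  V23: {c,d,e} {f} {h} {j}
  V24: {c,d,e}
  V25: {a} {c,d,e} {f} {j}
  V34: {b,c,d,e}
  V35: {b,c,d,e} {f} {j}
  V45: {b,c,d,e}
  V123: {c,d,e} {h}
  V124: {c,d,e}
  V125: {a} {c,d,e}
  V134: {c,d,e}
  V135: {c,d,e}
  V145: {c,d,e}
  V234: {c,d,e}
  V235: {c,d,e} {f} {j}
  V245: {c,d,e}
  V345: {b,c,d,e}
  V1234: {c,d,e}
  V1235: {c,d,e}
  V1245: {c,d,e}
  V1345: {c,d,e}
  V2345: {c,d,e}
  V12345: {c,d,e}
C dims 20,23,14,5; δ0: rk 13, SNF 1^13; δ1: rk 10, SNF 1^10; δ2: rk 4, SNF 1^4
Ȟ^0 = (20 − 13) − 0 = 7, so Ȟ^0 ≅ Z^7
Ȟ^1 = (23 − 10) − 13 = 0, so Ȟ^1 ≅ 0
Ȟ^2 = (14 − 4) − 10 = 0, so Ȟ^2 ≅ 0

Ȟ^0(U;F) ≅ Z^7, Ȟ^1(U;F) ≅ 0, Ȟ^2(U;F) ≅ 0


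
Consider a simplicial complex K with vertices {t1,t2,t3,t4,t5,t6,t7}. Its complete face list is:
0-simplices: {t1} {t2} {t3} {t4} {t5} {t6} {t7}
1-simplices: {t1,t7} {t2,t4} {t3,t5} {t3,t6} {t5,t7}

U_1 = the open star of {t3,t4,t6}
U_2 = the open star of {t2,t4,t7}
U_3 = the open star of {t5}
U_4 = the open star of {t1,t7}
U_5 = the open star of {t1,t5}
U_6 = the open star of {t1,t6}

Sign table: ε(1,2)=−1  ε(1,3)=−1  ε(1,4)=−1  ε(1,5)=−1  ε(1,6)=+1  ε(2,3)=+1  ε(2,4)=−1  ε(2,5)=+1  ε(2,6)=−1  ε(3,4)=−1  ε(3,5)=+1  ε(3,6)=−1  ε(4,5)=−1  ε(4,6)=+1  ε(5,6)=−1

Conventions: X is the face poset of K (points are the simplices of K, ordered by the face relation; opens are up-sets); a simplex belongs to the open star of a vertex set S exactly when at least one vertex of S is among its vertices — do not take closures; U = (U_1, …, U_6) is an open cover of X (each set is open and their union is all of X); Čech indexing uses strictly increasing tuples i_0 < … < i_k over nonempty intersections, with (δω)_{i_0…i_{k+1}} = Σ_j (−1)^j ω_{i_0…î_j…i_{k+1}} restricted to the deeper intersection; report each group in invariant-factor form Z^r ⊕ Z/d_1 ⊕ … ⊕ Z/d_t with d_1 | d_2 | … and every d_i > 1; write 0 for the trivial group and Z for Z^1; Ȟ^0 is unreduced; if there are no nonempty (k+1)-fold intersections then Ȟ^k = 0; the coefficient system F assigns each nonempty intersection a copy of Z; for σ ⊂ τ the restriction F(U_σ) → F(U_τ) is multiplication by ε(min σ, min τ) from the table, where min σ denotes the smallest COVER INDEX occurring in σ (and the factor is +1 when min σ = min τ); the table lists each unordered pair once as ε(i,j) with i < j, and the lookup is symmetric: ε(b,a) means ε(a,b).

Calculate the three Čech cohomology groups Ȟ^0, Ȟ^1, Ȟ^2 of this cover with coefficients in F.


Ȟ^0(U;F) ≅ Z, Ȟ^1(U;F) ≅ Z^2 and Ȟ^2(U;F) ≅ 0

nerve simplices:
  U1={{t3},{t4},{t6},{t2,t4},{t3,t5},{t3,t6}} U2={{t2},{t4},{t7},{t1,t7},{t2,t4},{t5,t7}} U3={{t5},{t3,t5},{t5,t7}} U4={{t1},{t7},{t1,t7},{t5,t7}} U5={{t1},{t5},{t1,t7},{t3,t5},{t5,t7}} U6={{t1},{t6},{t1,t7},{t3,t6}}
  U12={{t4},{t2,t4}} U13={{t3,t5}} U15={{t3,t5}} U16={{t6},{t3,t6}} U23={{t5,t7}} U24={{t7},{t1,t7},{t5,t7}} U25={{t1,t7},{t5,t7}} U26={{t1,t7}} U34={{t5,t7}} U35={{t5},{t3,t5},{t5,t7}} U45={{t1},{t1,t7},{t5,t7}} U46={{t1},{t1,t7}} U56={{t1},{t1,t7}}
  U135={{t3,t5}} U234={{t5,t7}} U235={{t5,t7}} U245={{t1,t7},{t5,t7}} U246={{t1,t7}} U256={{t1,t7}} U345={{t5,t7}} U456={{t1},{t1,t7}}
  U2345={{t5,t7}} U2456={{t1,t7}}
C dims 6,13,8,2; δ0: rk 5, SNF 1^5; δ1: rk 6, SNF 1^6; δ2: rk 2, SNF 1^2
degree 0: 6−5−0 = 1 → Ȟ^0 ≅ Z
degree 1: 13−6−5 = 2 → Ȟ^1 ≅ Z^2
degree 2: 8−2−6 = 0 → Ȟ^2 ≅ 0


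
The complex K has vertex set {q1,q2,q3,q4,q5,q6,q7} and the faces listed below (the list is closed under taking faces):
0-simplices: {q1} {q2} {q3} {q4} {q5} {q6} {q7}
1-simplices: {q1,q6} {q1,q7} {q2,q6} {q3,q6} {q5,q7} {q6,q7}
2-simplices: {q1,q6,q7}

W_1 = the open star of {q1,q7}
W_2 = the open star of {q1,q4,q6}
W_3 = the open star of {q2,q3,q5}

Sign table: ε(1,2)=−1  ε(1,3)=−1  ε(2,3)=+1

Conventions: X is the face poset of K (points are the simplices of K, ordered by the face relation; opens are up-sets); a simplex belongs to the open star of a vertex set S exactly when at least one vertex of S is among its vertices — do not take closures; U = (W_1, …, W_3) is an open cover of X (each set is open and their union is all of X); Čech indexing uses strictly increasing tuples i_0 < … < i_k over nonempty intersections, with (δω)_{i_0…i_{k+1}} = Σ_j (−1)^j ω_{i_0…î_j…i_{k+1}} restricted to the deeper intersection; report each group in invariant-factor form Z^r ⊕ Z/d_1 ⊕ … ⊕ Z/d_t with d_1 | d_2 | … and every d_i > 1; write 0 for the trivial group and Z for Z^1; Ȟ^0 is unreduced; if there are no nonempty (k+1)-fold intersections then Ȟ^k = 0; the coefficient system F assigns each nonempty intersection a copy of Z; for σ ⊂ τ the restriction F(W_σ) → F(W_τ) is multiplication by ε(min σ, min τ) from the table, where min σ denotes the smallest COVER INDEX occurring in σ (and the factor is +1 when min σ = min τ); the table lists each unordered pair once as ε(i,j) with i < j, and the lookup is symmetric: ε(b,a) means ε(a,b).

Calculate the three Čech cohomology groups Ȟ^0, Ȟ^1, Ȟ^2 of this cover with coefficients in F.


intersection data:
  W1={{q1},{q7},{q1,q6},{q1,q7},{q5,q7},{q6,q7},{q1,q6,q7}} W2={{q1},{q4},{q6},{q1,q6},{q1,q7},{q2,q6},{q3,q6},{q6,q7},{q1,q6,q7}} W3={{q2},{q3},{q5},{q2,q6},{q3,q6},{q5,q7}}
  W12={{q1},{q1,q6},{q1,q7},{q6,q7},{q1,q6,q7}} W13={{q5,q7}} W23={{q2,q6},{q3,q6}}
C dims 3,3; δ0: rk 2, SNF 1^2
Ȟ^0 = (3 − 2) − 0 = 1, so Ȟ^0 ≅ Z
Ȟ^1 = (3 − 0) − 2 = 1, so Ȟ^1 ≅ Z
Ȟ^2 = (0 − 0) − 0 = 0, so Ȟ^2 ≅ 0

Ȟ^0(U;F) ≅ Z,  Ȟ^1(U;F) ≅ Z,  Ȟ^2(U;F) ≅ 0


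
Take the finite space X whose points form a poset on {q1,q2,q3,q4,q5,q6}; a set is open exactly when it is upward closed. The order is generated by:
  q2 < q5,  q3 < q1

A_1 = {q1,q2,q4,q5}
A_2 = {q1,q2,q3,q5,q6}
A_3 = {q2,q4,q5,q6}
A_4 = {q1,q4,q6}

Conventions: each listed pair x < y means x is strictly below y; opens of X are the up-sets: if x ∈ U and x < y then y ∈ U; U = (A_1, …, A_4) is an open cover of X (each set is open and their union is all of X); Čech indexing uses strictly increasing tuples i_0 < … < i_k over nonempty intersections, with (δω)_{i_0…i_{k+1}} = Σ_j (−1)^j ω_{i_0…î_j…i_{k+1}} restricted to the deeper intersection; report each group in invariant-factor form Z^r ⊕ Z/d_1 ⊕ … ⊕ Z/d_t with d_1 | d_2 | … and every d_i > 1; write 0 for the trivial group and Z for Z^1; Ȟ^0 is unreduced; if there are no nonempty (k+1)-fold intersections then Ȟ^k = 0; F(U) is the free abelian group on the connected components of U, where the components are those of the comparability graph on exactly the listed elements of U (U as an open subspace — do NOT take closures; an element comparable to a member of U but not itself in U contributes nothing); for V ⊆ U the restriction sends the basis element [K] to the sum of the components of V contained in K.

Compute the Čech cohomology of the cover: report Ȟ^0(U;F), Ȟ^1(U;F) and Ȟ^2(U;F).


Ȟ^0 = Z^4; Ȟ^1 = 0; Ȟ^2 = 0

nonempty overlaps:
  A12={q1,q2,q5} A13={q2,q4,q5} A14={q1,q4} A23={q2,q5,q6} A24={q1,q6} A34={q4,q6}
  A123={q2,q5} A124={q1} A134={q4} A234={q6}
components per intersection:
  A1: {q1} {q2,q5} {q4}
  A2: {q1,q3} {q2,q5} {q6}
  A3: {q2,q5} {q4} {q6}
  A4: {q1} {q4} {q6}
  A12: {q1} {q2,q5}
  A13: {q2,q5} {q4}
  A14: {q1} {q4}
  A23: {q2,q5} {q6}
  A24: {q1} {q6}
  A34: {q4} {q6}
  A123: {q2,q5}
  A124: {q1}
  A134: {q4}
  A234: {q6}
C dims 12,12,4; δ0: rk 8, SNF 1^8; δ1: rk 4, SNF 1^4
degree 0: 12−8−0 = 4 → Ȟ^0 ≅ Z^4
degree 1: 12−4−8 = 0 → Ȟ^1 ≅ 0
degree 2: 4−0−4 = 0 → Ȟ^2 ≅ 0


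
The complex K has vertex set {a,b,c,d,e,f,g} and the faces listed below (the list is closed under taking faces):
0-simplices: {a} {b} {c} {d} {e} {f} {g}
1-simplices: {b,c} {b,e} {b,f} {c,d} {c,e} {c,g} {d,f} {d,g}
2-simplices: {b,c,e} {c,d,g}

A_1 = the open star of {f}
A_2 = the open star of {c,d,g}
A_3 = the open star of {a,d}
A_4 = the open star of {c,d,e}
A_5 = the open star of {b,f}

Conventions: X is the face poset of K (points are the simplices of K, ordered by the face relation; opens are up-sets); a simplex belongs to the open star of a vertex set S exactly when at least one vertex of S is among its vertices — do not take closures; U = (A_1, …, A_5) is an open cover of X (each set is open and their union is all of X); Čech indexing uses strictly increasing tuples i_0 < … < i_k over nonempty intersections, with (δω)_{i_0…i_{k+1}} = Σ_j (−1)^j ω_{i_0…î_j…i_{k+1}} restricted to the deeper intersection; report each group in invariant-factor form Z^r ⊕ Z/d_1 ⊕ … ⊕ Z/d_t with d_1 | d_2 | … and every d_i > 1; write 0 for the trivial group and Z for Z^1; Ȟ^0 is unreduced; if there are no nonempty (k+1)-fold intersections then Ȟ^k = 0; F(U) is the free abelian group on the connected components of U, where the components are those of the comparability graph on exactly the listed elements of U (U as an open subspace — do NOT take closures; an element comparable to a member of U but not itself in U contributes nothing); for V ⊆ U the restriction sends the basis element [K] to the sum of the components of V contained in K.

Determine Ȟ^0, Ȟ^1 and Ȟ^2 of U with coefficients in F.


Ȟ^0(U;F) ≅ Z^2, Ȟ^1(U;F) ≅ Z and Ȟ^2(U;F) ≅ 0

nonempty intersections:
  A1={{f},{b,f},{d,f}} A2={{c},{d},{g},{b,c},{c,d},{c,e},{c,g},{d,f},{d,g},{b,c,e},{c,d,g}} A3={{a},{d},{c,d},{d,f},{d,g},{c,d,g}} A4={{c},{d},{e},{b,c},{b,e},{c,d},{c,e},{c,g},{d,f},{d,g},{b,c,e},{c,d,g}} A5={{b},{f},{b,c},{b,e},{b,f},{d,f},{b,c,e}}
  A12={{d,f}} A13={{d,f}} A14={{d,f}} A15={{f},{b,f},{d,f}} A23={{d},{c,d},{d,f},{d,g},{c,d,g}} A24={{c},{d},{b,c},{c,d},{c,e},{c,g},{d,f},{d,g},{b,c,e},{c,d,g}} A25={{b,c},{d,f},{b,c,e}} A34={{d},{c,d},{d,f},{d,g},{c,d,g}} A35={{d,f}} A45={{b,c},{b,e},{d,f},{b,c,e}}
  A123={{d,f}} A124={{d,f}} A125={{d,f}} A134={{d,f}} A135={{d,f}} A145={{d,f}} A234={{d},{c,d},{d,f},{d,g},{c,d,g}} A235={{d,f}} A245={{b,c},{d,f},{b,c,e}} A345={{d,f}}
  A1234={{d,f}} A1235={{d,f}} A1245={{d,f}} A1345={{d,f}} A2345={{d,f}}
  A12345={{d,f}}
components per intersection:
  A1: {{f},{b,f},{d,f}}
  A2: {{c},{d},{g},{b,c},{c,d},{c,e},{c,g},{d,f},{d,g},{b,c,e},{c,d,g}}
  A3: {{a}} {{d},{c,d},{d,f},{d,g},{c,d,g}}
  A4: {{c},{d},{e},{b,c},{b,e},{c,d},{c,e},{c,g},{d,f},{d,g},{b,c,e},{c,d,g}}
  A5: {{b},{f},{b,c},{b,e},{b,f},{d,f},{b,c,e}}
  A12: {{d,f}}
  A13: {{d,f}}
  A14: {{d,f}}
  A15: {{f},{b,f},{d,f}}
  A23: {{d},{c,d},{d,f},{d,g},{c,d,g}}
  A24: {{c},{d},{b,c},{c,d},{c,e},{c,g},{d,f},{d,g},{b,c,e},{c,d,g}}
  A25: {{b,c},{b,c,e}} {{d,f}}
  A34: {{d},{c,d},{d,f},{d,g},{c,d,g}}
  A35: {{d,f}}
  A45: {{b,c},{b,e},{b,c,e}} {{d,f}}
  A123: {{d,f}}
  A124: {{d,f}}
  A125: {{d,f}}
  A134: {{d,f}}
  A135: {{d,f}}
  A145: {{d,f}}
  A234: {{d},{c,d},{d,f},{d,g},{c,d,g}}
  A235: {{d,f}}
  A245: {{b,c},{b,c,e}} {{d,f}}
  A345: {{d,f}}
  A1234: {{d,f}}
  A1235: {{d,f}}
  A1245: {{d,f}}
  A1345: {{d,f}}
  A2345: {{d,f}}
  A12345: {{d,f}}
C dims 6,12,11,5; δ0: rk 4, SNF 1^4; δ1: rk 7, SNF 1^7; δ2: rk 4, SNF 1^4
Ȟ^0: (6−4)−0=2 ⇒ Z^2
Ȟ^1: (12−7)−4=1 ⇒ Z
Ȟ^2: (11−4)−7=0 ⇒ 0


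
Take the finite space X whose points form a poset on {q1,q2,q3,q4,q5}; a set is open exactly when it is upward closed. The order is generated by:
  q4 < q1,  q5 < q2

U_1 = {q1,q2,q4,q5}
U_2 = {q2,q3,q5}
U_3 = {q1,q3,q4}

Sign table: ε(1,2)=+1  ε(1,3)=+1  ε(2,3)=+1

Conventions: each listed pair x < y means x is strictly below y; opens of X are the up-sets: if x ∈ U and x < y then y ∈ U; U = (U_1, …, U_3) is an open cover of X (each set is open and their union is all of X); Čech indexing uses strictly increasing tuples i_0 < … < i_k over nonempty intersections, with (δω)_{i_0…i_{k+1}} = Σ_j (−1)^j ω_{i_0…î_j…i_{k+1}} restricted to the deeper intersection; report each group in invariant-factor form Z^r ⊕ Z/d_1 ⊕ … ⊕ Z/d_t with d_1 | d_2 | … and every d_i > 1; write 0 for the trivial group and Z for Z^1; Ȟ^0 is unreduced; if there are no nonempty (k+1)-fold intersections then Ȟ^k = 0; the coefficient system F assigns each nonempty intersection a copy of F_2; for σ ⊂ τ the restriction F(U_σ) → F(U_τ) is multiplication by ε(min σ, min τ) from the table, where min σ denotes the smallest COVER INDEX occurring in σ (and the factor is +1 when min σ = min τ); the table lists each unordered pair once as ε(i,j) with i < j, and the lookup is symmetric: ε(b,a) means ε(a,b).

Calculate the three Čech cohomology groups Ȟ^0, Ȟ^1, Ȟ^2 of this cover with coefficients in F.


nerve of the cover:
  U12={q2,q5} U13={q1,q4} U23={q3}
C dims 3,3; δ0: rk_F2 2
Ȟ^0 = (3 − 2) − 0 = 1, so Ȟ^0 ≅ Z/2
Ȟ^1 = (3 − 0) − 2 = 1, so Ȟ^1 ≅ Z/2
Ȟ^2 = (0 − 0) − 0 = 0, so Ȟ^2 ≅ 0

Ȟ^0 ≅ Z/2, Ȟ^1 ≅ Z/2, Ȟ^2 ≅ 0


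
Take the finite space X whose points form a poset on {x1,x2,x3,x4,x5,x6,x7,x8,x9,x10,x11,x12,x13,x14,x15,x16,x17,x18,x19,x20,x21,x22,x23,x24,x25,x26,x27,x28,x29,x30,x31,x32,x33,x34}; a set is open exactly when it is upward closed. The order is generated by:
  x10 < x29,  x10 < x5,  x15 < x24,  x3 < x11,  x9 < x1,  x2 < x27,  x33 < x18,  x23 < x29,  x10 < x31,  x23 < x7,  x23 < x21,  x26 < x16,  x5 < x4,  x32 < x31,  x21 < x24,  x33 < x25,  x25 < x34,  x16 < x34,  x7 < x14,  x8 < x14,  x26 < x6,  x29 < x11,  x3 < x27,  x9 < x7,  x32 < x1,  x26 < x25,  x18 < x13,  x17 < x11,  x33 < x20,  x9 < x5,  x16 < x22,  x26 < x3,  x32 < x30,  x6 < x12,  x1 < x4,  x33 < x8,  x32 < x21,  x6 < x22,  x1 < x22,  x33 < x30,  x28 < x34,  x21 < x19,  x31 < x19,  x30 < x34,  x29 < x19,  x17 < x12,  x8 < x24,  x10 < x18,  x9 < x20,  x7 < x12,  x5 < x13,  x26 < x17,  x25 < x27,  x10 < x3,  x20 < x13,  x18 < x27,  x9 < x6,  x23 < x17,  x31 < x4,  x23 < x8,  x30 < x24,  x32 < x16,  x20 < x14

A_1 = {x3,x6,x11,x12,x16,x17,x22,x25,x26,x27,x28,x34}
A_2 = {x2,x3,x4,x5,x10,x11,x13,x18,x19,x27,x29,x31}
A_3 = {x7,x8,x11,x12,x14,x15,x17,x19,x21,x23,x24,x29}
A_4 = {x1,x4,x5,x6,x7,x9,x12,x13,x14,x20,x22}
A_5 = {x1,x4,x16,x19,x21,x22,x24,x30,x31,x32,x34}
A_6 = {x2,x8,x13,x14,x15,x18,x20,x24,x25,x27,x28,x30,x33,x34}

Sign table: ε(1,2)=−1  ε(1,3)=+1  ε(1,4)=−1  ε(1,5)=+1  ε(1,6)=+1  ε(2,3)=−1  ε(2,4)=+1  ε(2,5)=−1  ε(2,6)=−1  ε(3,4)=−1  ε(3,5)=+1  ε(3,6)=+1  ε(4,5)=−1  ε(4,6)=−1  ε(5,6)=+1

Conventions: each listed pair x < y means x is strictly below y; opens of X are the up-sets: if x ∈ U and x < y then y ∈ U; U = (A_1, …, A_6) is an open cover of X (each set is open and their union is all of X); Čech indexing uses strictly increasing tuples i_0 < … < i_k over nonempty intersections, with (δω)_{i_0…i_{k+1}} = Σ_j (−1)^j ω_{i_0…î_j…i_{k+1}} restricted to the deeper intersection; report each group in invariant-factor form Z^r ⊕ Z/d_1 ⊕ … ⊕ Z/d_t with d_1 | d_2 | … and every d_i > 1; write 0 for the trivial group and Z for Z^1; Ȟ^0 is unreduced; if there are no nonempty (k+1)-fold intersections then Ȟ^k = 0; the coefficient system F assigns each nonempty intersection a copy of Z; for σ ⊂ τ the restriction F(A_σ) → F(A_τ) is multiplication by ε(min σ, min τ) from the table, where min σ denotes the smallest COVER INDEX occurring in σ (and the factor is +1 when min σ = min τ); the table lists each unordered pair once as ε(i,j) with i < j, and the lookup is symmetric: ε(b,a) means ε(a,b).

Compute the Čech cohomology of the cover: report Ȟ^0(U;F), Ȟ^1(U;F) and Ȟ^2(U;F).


Ȟ^0 = Z,  Ȟ^1 = 0,  Ȟ^2 = Z/2

cover nerve:
  A12={x3,x11,x27} A13={x11,x12,x17} A14={x6,x12,x22} A15={x16,x22,x34} A16={x25,x27,x28,x34} A23={x11,x19,x29} A24={x4,x5,x13} A25={x4,x19,x31} A26={x2,x13,x18,x27} A34={x7,x12,x14} A35={x19,x21,x24} A36={x8,x14,x15,x24} A45={x1,x4,x22} A46={x13,x14,x20} A56={x24,x30,x34}
  A123={x11} A126={x27} A134={x12} A145={x22} A156={x34} A235={x19} A245={x4} A246={x13} A346={x14} A356={x24}
C dims 6,15,10; δ0: rk 5, SNF 1^5; δ1: rk 10, SNF 1^9·2
Ȟ^0: (6−5)−0=1 ⇒ Z
Ȟ^1: (15−10)−5=0 ⇒ 0
Ȟ^2: (10−0)−10=0 plus torsion [2] ⇒ Z/2


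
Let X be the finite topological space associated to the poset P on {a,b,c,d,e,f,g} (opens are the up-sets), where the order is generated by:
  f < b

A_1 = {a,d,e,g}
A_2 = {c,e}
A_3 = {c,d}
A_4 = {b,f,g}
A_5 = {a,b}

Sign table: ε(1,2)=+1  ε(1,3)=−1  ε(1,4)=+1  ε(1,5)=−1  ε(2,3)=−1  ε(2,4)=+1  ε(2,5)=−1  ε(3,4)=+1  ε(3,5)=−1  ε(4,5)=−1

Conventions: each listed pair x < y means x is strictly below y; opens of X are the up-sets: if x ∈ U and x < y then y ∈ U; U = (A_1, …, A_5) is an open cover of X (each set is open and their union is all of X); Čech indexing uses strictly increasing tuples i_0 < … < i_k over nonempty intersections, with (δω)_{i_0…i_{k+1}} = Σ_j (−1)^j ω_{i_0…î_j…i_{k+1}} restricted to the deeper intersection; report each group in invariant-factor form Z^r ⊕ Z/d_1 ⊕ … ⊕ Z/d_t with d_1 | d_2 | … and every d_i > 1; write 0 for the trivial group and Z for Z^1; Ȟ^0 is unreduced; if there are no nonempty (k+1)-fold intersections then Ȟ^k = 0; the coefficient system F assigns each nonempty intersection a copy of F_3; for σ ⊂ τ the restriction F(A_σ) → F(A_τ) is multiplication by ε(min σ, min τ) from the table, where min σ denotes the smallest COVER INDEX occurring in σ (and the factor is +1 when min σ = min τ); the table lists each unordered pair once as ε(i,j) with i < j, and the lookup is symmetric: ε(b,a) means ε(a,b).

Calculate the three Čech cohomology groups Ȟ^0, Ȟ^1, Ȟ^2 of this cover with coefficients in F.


Ȟ^0 ≅ Z/3, Ȟ^1 ≅ Z/3 ⊕ Z/3, Ȟ^2 ≅ 0

intersection data:
  A12={e} A13={d} A14={g} A15={a} A23={c} A45={b}
C dims 5,6; δ0: rk_F3 4
Ȟ^0 = (5 − 4) − 0 = 1, so Ȟ^0 ≅ Z/3
Ȟ^1 = (6 − 0) − 4 = 2, so Ȟ^1 ≅ Z/3 ⊕ Z/3
Ȟ^2 = (0 − 0) − 0 = 0, so Ȟ^2 ≅ 0


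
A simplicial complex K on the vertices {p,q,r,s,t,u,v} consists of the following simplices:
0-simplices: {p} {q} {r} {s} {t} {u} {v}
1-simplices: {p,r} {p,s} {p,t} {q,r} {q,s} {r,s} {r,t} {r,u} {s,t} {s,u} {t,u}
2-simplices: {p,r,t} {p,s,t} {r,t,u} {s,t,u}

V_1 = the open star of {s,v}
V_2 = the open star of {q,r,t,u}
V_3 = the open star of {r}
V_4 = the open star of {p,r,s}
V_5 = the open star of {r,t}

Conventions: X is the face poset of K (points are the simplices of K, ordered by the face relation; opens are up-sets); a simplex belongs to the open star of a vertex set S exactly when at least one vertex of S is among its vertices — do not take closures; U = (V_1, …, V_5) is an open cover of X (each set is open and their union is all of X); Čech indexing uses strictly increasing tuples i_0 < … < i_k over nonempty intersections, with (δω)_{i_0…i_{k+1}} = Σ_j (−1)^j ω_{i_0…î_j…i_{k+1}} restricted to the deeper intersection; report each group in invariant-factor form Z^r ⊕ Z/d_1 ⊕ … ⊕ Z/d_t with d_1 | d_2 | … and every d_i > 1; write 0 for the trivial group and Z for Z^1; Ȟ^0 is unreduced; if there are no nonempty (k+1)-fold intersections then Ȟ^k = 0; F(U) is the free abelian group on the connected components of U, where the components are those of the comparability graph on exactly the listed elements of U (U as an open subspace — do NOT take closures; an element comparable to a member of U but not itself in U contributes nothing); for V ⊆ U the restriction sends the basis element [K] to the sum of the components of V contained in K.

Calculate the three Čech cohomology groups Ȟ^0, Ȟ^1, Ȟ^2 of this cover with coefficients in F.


Ȟ^0 ≅ Z^2,  Ȟ^1 ≅ Z,  Ȟ^2 ≅ 0

nerve of the cover:
  V1={{s},{v},{p,s},{q,s},{r,s},{s,t},{s,u},{p,s,t},{s,t,u}} V2={{q},{r},{t},{u},{p,r},{p,t},{q,r},{q,s},{r,s},{r,t},{r,u},{s,t},{s,u},{t,u},{p,r,t},{p,s,t},{r,t,u},{s,t,u}} V3={{r},{p,r},{q,r},{r,s},{r,t},{r,u},{p,r,t},{r,t,u}} V4={{p},{r},{s},{p,r},{p,s},{p,t},{q,r},{q,s},{r,s},{r,t},{r,u},{s,t},{s,u},{p,r,t},{p,s,t},{r,t,u},{s,t,u}} V5={{r},{t},{p,r},{p,t},{q,r},{r,s},{r,t},{r,u},{s,t},{t,u},{p,r,t},{p,s,t},{r,t,u},{s,t,u}}
  V12={{q,s},{r,s},{s,t},{s,u},{p,s,t},{s,t,u}} V13={{r,s}} V14={{s},{p,s},{q,s},{r,s},{s,t},{s,u},{p,s,t},{s,t,u}} V15={{r,s},{s,t},{p,s,t},{s,t,u}} V23={{r},{p,r},{q,r},{r,s},{r,t},{r,u},{p,r,t},{r,t,u}} V24={{r},{p,r},{p,t},{q,r},{q,s},{r,s},{r,t},{r,u},{s,t},{s,u},{p,r,t},{p,s,t},{r,t,u},{s,t,u}} V25={{r},{t},{p,r},{p,t},{q,r},{r,s},{r,t},{r,u},{s,t},{t,u},{p,r,t},{p,s,t},{r,t,u},{s,t,u}} V34={{r},{p,r},{q,r},{r,s},{r,t},{r,u},{p,r,t},{r,t,u}} V35={{r},{p,r},{q,r},{r,s},{r,t},{r,u},{p,r,t},{r,t,u}} V45={{r},{p,r},{p,t},{q,r},{r,s},{r,t},{r,u},{s,t},{p,r,t},{p,s,t},{r,t,u},{s,t,u}}
  V123={{r,s}} V124={{q,s},{r,s},{s,t},{s,u},{p,s,t},{s,t,u}} V125={{r,s},{s,t},{p,s,t},{s,t,u}} V134={{r,s}} V135={{r,s}} V145={{r,s},{s,t},{p,s,t},{s,t,u}} V234={{r},{p,r},{q,r},{r,s},{r,t},{r,u},{p,r,t},{r,t,u}} V235={{r},{p,r},{q,r},{r,s},{r,t},{r,u},{p,r,t},{r,t,u}} V245={{r},{p,r},{p,t},{q,r},{r,s},{r,t},{r,u},{s,t},{p,r,t},{p,s,t},{r,t,u},{s,t,u}} V345={{r},{p,r},{q,r},{r,s},{r,t},{r,u},{p,r,t},{r,t,u}}
  V1234={{r,s}} V1235={{r,s}} V1245={{r,s},{s,t},{p,s,t},{s,t,u}} V1345={{r,s}} V2345={{r},{p,r},{q,r},{r,s},{r,t},{r,u},{p,r,t},{r,t,u}}
  V12345={{r,s}}
components per intersection:
  V1: {{s},{p,s},{q,s},{r,s},{s,t},{s,u},{p,s,t},{s,t,u}} {{v}}
  V2: {{q},{r},{t},{u},{p,r},{p,t},{q,r},{q,s},{r,s},{r,t},{r,u},{s,t},{s,u},{t,u},{p,r,t},{p,s,t},{r,t,u},{s,t,u}}
  V3: {{r},{p,r},{q,r},{r,s},{r,t},{r,u},{p,r,t},{r,t,u}}
  V4: {{p},{r},{s},{p,r},{p,s},{p,t},{q,r},{q,s},{r,s},{r,t},{r,u},{s,t},{s,u},{p,r,t},{p,s,t},{r,t,u},{s,t,u}}
  V5: {{r},{t},{p,r},{p,t},{q,r},{r,s},{r,t},{r,u},{s,t},{t,u},{p,r,t},{p,s,t},{r,t,u},{s,t,u}}
  V12: {{q,s}} {{r,s}} {{s,t},{s,u},{p,s,t},{s,t,u}}
  V13: {{r,s}}
  V14: {{s},{p,s},{q,s},{r,s},{s,t},{s,u},{p,s,t},{s,t,u}}
  V15: {{r,s}} {{s,t},{p,s,t},{s,t,u}}
  V23: {{r},{p,r},{q,r},{r,s},{r,t},{r,u},{p,r,t},{r,t,u}}
  V24: {{r},{p,r},{p,t},{q,r},{r,s},{r,t},{r,u},{s,t},{s,u},{p,r,t},{p,s,t},{r,t,u},{s,t,u}} {{q,s}}
  V25: {{r},{t},{p,r},{p,t},{q,r},{r,s},{r,t},{r,u},{s,t},{t,u},{p,r,t},{p,s,t},{r,t,u},{s,t,u}}
  V34: {{r},{p,r},{q,r},{r,s},{r,t},{r,u},{p,r,t},{r,t,u}}
  V35: {{r},{p,r},{q,r},{r,s},{r,t},{r,u},{p,r,t},{r,t,u}}
  V45: {{r},{p,r},{p,t},{q,r},{r,s},{r,t},{r,u},{s,t},{p,r,t},{p,s,t},{r,t,u},{s,t,u}}
  V123: {{r,s}}
  V124: {{q,s}} {{r,s}} {{s,t},{s,u},{p,s,t},{s,t,u}}
  V125: {{r,s}} {{s,t},{p,s,t},{s,t,u}}
  V134: {{r,s}}
  V135: {{r,s}}
  V145: {{r,s}} {{s,t},{p,s,t},{s,t,u}}
  V234: {{r},{p,r},{q,r},{r,s},{r,t},{r,u},{p,r,t},{r,t,u}}
  V235: {{r},{p,r},{q,r},{r,s},{r,t},{r,u},{p,r,t},{r,t,u}}
  V245: {{r},{p,r},{p,t},{q,r},{r,s},{r,t},{r,u},{s,t},{p,r,t},{p,s,t},{r,t,u},{s,t,u}}
  V345: {{r},{p,r},{q,r},{r,s},{r,t},{r,u},{p,r,t},{r,t,u}}
  V1234: {{r,s}}
  V1235: {{r,s}}
  V1245: {{r,s}} {{s,t},{p,s,t},{s,t,u}}
  V1345: {{r,s}}
  V2345: {{r},{p,r},{q,r},{r,s},{r,t},{r,u},{p,r,t},{r,t,u}}
  V12345: {{r,s}}
C dims 6,14,14,6; δ0: rk 4, SNF 1^4; δ1: rk 9, SNF 1^9; δ2: rk 5, SNF 1^5
Ȟ^0 = (6 − 4) − 0 = 2, so Ȟ^0 ≅ Z^2
Ȟ^1 = (14 − 9) − 4 = 1, so Ȟ^1 ≅ Z
Ȟ^2 = (14 − 5) − 9 = 0, so Ȟ^2 ≅ 0
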